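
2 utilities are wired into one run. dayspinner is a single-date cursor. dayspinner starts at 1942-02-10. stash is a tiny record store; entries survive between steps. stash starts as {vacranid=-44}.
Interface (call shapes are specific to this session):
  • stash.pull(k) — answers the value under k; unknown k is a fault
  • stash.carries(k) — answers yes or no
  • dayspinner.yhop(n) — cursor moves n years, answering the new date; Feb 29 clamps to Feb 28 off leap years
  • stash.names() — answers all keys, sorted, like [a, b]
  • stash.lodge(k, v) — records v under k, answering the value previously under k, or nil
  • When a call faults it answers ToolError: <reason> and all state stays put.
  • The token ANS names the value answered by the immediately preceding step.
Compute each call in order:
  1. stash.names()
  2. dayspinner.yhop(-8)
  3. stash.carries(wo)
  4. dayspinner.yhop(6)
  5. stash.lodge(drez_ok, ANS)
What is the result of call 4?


Calling stash.names, and observe [vacranid].
I invoke dayspinner.yhop(n→-8), and see 1934-02-10.
I run stash.carries(k→wo), which returns no.
I try dayspinner.yhop(n→6), → 1940-02-10.
Invoking stash.lodge(k→drez_ok, v→ANS), yielding nil.

Answer: 1940-02-10


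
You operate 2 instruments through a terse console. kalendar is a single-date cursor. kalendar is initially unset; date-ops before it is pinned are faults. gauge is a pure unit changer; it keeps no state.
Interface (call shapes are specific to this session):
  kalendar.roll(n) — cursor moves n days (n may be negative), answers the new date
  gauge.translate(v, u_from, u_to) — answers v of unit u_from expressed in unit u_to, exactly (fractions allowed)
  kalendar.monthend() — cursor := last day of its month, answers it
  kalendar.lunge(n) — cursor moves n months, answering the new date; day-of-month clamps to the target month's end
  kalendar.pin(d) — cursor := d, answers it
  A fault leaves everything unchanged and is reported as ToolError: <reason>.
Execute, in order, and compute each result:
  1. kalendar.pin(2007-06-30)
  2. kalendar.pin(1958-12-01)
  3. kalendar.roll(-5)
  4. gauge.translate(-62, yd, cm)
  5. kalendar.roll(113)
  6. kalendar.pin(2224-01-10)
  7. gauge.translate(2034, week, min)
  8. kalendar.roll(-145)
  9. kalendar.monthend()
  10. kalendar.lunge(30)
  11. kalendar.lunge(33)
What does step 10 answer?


Answer: 2226-02-28

Derivation:
→ pin(d='2007-06-30')
← 2007-06-30
→ pin(d='1958-12-01')
← 1958-12-01
→ roll(n='-5')
← 1958-11-26
→ translate(v='-62', u_from='yd', u_to='cm')
← -141732/25
→ roll(n='113')
← 1959-03-19
→ pin(d='2224-01-10')
← 2224-01-10
→ translate(v='2034', u_from='week', u_to='min')
← 20502720
→ roll(n='-145')
← 2223-08-18
→ monthend()
← 2223-08-31
→ lunge(n='30')
← 2226-02-28
→ lunge(n='33')
← 2228-11-28


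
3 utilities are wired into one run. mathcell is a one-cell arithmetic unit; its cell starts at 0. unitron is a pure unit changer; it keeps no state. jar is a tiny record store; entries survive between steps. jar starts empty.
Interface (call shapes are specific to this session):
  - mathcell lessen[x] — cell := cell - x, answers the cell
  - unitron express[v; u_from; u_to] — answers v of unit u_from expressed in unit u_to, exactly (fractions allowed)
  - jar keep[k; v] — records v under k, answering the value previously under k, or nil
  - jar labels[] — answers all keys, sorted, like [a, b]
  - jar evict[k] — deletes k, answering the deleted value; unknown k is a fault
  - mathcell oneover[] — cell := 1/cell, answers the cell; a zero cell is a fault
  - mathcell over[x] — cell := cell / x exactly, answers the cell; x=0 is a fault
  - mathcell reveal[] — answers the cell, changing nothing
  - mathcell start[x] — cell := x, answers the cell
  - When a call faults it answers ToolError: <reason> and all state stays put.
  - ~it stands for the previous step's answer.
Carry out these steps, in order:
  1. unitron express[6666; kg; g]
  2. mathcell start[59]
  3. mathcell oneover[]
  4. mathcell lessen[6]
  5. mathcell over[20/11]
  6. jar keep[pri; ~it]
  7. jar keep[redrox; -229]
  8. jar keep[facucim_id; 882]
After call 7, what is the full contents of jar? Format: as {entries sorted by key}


Answer: {pri=-3883/1180, redrox=-229}

Derivation:
==> unitron express(v: 6666, u_from: kg, u_to: g)
<== 6666000
==> mathcell start(x: 59)
<== 59
==> mathcell oneover()
<== 1/59
==> mathcell lessen(x: 6)
<== -353/59
==> mathcell over(x: 20/11)
<== -3883/1180
==> jar keep(k: pri, v: ~it)
<== nil
==> jar keep(k: redrox, v: -229)
<== nil
==> jar keep(k: facucim_id, v: 882)
<== nil


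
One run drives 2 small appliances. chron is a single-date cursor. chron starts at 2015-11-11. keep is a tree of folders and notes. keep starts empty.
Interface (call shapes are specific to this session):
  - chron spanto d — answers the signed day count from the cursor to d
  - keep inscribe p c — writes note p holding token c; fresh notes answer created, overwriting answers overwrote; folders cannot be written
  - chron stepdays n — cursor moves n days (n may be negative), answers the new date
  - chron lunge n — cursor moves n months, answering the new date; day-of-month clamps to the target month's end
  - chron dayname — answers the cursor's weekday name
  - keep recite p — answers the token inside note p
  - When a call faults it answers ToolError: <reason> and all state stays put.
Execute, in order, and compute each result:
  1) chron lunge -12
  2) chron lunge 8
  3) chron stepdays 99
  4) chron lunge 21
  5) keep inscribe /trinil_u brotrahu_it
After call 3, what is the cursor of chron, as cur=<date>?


Act: chron lunge[-12]
Obs: 2014-11-11
Act: chron lunge[8]
Obs: 2015-07-11
Act: chron stepdays[99]
Obs: 2015-10-18
Act: chron lunge[21]
Obs: 2017-07-18
Act: keep inscribe[/trinil_u; brotrahu_it]
Obs: created

Answer: cur=2015-10-18


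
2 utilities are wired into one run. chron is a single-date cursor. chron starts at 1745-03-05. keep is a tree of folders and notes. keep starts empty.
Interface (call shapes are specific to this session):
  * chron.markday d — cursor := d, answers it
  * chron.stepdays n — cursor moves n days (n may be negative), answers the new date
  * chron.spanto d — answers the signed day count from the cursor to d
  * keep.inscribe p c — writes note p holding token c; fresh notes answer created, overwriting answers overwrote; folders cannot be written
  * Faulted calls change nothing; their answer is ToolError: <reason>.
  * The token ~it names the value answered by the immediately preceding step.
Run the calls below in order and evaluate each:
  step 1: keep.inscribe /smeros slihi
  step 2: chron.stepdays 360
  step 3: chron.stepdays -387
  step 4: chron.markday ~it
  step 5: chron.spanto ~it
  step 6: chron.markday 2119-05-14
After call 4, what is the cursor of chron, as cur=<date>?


Answer: cur=1745-02-06

Derivation:
Then keep.inscribe using p='/smeros', c='slihi', and observe created.
Invoking chron.stepdays using n='360', which returns 1746-02-28.
I run chron.stepdays using n='-387', — result: 1745-02-06.
Then chron.markday using d='~it', yielding 1745-02-06.
I use chron.spanto using d='~it', and get 0.
Using chron.markday using d='2119-05-14', and observe 2119-05-14.


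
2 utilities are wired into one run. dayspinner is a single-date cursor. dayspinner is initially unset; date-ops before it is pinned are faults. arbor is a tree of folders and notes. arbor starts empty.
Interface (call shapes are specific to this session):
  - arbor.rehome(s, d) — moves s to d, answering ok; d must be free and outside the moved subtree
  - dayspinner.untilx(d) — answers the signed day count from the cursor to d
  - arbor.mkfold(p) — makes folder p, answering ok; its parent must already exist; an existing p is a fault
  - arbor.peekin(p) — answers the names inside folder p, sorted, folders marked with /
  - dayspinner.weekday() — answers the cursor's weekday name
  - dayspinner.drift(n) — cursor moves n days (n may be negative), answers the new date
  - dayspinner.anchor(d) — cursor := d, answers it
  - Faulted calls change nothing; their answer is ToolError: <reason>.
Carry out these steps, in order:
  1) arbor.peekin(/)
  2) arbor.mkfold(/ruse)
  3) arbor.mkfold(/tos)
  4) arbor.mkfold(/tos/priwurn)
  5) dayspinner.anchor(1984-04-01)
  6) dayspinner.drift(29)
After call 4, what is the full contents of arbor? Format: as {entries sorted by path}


Answer: {ruse/, tos/, tos/priwurn/}

Derivation:
Step: peekin[p='/']
Result: []
Step: mkfold[p='/ruse']
Result: ok
Step: mkfold[p='/tos']
Result: ok
Step: mkfold[p='/tos/priwurn']
Result: ok
Step: anchor[d='1984-04-01']
Result: 1984-04-01
Step: drift[n='29']
Result: 1984-04-30


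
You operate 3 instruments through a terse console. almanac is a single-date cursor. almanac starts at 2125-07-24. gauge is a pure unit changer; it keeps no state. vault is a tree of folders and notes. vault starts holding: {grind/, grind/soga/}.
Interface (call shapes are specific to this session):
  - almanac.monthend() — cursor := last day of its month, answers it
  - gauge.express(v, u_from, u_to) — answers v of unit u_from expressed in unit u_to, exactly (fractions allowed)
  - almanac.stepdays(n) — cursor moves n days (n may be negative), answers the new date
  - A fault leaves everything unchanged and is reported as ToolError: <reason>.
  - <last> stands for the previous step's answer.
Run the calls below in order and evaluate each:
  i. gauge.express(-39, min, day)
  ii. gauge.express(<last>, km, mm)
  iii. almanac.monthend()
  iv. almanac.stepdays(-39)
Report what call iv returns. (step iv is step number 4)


Answer: 2125-06-22

Derivation:
·→ express(v=-39, u_from=min, u_to=day)
·← -13/480
·→ express(v=<last>, u_from=km, u_to=mm)
·← -81250/3
·→ monthend()
·← 2125-07-31
·→ stepdays(n=-39)
·← 2125-06-22


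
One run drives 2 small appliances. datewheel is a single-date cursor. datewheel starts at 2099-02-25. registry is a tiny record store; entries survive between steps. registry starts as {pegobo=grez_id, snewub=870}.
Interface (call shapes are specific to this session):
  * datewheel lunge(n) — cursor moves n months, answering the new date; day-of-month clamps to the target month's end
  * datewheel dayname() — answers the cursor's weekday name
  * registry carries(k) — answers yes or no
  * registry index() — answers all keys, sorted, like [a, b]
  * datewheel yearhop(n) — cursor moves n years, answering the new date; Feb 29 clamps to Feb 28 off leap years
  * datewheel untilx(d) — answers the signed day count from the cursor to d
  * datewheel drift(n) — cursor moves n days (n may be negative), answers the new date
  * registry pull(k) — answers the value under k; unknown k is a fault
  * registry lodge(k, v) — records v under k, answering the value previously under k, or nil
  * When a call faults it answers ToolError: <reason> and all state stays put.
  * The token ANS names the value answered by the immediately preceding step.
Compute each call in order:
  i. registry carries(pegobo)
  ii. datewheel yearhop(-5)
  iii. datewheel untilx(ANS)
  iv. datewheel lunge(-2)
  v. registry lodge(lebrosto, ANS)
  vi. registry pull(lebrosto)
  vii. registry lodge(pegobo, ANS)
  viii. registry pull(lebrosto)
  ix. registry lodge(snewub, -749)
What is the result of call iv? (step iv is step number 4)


Answer: 2093-12-25

Derivation:
I run registry carries passing k='pegobo', yielding yes.
Invoking datewheel yearhop passing n='-5', and see 2094-02-25.
Calling datewheel untilx passing d='ANS', and get 0.
Calling datewheel lunge passing n='-2', → 2093-12-25.
I use registry lodge passing k='lebrosto', v='ANS': nil.
Using registry pull passing k='lebrosto', → 2093-12-25.
I run registry lodge passing k='pegobo', v='ANS', giving grez_id.
I use registry pull passing k='lebrosto', yielding 2093-12-25.
I run registry lodge passing k='snewub', v='-749', which returns 870.


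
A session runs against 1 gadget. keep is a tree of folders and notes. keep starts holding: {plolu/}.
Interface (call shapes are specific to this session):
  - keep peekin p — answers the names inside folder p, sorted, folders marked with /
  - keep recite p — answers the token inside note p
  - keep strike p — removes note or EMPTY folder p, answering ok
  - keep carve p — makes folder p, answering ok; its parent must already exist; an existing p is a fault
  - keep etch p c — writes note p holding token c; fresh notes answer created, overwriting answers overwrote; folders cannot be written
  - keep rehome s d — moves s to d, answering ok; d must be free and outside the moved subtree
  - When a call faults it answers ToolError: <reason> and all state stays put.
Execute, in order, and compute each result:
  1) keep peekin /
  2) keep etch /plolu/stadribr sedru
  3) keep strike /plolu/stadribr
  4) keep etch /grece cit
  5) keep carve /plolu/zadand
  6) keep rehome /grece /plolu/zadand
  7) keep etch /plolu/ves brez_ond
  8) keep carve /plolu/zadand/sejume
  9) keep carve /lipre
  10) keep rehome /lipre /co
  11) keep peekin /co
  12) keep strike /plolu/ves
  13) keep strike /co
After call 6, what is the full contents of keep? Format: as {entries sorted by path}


% 1. keep peekin(p→/) == [plolu/]
% 2. keep etch(p→/plolu/stadribr, c→sedru) == created
% 3. keep strike(p→/plolu/stadribr) == ok
% 4. keep etch(p→/grece, c→cit) == created
% 5. keep carve(p→/plolu/zadand) == ok
% 6. keep rehome(s→/grece, d→/plolu/zadand) == ToolError: exists
% 7. keep etch(p→/plolu/ves, c→brez_ond) == created
% 8. keep carve(p→/plolu/zadand/sejume) == ok
% 9. keep carve(p→/lipre) == ok
% 10. keep rehome(s→/lipre, d→/co) == ok
% 11. keep peekin(p→/co) == []
% 12. keep strike(p→/plolu/ves) == ok
% 13. keep strike(p→/co) == ok

Answer: {grece=cit, plolu/, plolu/zadand/}


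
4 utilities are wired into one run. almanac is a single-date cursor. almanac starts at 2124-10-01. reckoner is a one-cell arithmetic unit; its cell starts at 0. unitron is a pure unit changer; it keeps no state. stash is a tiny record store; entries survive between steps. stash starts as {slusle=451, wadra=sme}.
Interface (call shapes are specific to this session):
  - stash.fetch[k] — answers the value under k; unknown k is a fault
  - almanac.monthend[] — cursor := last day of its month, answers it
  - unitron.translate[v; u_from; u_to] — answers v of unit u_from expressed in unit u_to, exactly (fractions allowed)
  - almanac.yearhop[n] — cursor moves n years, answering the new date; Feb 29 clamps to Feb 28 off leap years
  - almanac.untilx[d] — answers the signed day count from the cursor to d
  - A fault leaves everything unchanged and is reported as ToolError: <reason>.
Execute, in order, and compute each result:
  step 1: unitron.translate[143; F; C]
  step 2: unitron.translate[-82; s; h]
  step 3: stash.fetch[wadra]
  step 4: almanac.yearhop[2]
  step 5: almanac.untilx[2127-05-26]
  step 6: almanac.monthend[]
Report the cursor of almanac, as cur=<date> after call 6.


! 1. unitron.translate(v→143, u_from→F, u_to→C) : 185/3
! 2. unitron.translate(v→-82, u_from→s, u_to→h) : -41/1800
! 3. stash.fetch(k→wadra) : sme
! 4. almanac.yearhop(n→2) : 2126-10-01
! 5. almanac.untilx(d→2127-05-26) : 237
! 6. almanac.monthend() : 2126-10-31

Answer: cur=2126-10-31


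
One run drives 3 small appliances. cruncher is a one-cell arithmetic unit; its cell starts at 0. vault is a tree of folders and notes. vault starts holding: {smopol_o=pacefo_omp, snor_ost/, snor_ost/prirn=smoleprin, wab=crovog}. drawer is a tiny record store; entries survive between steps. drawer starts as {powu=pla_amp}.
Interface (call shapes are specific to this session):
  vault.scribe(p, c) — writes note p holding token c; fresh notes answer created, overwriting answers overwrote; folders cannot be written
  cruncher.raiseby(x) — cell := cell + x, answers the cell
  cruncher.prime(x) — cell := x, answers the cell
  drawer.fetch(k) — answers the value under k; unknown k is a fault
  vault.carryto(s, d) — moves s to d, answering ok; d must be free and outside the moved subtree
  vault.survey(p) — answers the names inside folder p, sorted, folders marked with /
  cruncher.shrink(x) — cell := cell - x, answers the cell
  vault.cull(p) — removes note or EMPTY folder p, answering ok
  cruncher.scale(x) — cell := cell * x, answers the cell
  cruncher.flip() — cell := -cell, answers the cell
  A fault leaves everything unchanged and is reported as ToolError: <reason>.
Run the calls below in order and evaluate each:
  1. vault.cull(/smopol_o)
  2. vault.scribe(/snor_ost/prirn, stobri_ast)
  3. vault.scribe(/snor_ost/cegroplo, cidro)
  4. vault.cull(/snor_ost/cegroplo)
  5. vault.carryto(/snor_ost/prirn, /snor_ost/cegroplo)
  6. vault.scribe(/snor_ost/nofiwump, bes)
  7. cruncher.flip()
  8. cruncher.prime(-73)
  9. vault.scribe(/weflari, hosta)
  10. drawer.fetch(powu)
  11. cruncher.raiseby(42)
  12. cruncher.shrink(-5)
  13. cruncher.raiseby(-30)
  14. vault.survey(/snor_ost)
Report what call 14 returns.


Answer: [cegroplo, nofiwump]

Derivation:
Do: vault.cull[p=/smopol_o]
See: ok
Do: vault.scribe[p=/snor_ost/prirn; c=stobri_ast]
See: overwrote
Do: vault.scribe[p=/snor_ost/cegroplo; c=cidro]
See: created
Do: vault.cull[p=/snor_ost/cegroplo]
See: ok
Do: vault.carryto[s=/snor_ost/prirn; d=/snor_ost/cegroplo]
See: ok
Do: vault.scribe[p=/snor_ost/nofiwump; c=bes]
See: created
Do: cruncher.flip[]
See: 0
Do: cruncher.prime[x=-73]
See: -73
Do: vault.scribe[p=/weflari; c=hosta]
See: created
Do: drawer.fetch[k=powu]
See: pla_amp
Do: cruncher.raiseby[x=42]
See: -31
Do: cruncher.shrink[x=-5]
See: -26
Do: cruncher.raiseby[x=-30]
See: -56
Do: vault.survey[p=/snor_ost]
See: [cegroplo, nofiwump]


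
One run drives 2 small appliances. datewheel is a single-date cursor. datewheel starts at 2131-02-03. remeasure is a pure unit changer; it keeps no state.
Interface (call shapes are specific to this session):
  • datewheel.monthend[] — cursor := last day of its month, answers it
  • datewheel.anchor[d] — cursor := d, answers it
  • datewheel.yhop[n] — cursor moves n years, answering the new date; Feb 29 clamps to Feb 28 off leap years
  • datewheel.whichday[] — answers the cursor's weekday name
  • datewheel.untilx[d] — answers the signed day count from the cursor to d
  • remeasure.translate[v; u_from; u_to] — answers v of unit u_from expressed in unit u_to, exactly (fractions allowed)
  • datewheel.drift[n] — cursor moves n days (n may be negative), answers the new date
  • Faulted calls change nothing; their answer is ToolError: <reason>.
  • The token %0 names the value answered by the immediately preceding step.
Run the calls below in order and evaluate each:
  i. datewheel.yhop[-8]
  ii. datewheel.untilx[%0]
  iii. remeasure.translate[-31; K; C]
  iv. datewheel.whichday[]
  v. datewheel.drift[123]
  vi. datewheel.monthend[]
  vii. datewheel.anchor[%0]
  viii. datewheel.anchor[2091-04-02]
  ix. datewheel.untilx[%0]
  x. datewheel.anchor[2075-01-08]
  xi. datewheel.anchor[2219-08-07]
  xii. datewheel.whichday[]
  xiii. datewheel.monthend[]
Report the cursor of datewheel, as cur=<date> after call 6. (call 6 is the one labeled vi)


Answer: cur=2123-06-30

Derivation:
>> datewheel.yhop(n: -8)
<< 2123-02-03
>> datewheel.untilx(d: %0)
<< 0
>> remeasure.translate(v: -31, u_from: K, u_to: C)
<< -6083/20
>> datewheel.whichday()
<< Wednesday
>> datewheel.drift(n: 123)
<< 2123-06-06
>> datewheel.monthend()
<< 2123-06-30
>> datewheel.anchor(d: %0)
<< 2123-06-30
>> datewheel.anchor(d: 2091-04-02)
<< 2091-04-02
>> datewheel.untilx(d: %0)
<< 0
>> datewheel.anchor(d: 2075-01-08)
<< 2075-01-08
>> datewheel.anchor(d: 2219-08-07)
<< 2219-08-07
>> datewheel.whichday()
<< Saturday
>> datewheel.monthend()
<< 2219-08-31


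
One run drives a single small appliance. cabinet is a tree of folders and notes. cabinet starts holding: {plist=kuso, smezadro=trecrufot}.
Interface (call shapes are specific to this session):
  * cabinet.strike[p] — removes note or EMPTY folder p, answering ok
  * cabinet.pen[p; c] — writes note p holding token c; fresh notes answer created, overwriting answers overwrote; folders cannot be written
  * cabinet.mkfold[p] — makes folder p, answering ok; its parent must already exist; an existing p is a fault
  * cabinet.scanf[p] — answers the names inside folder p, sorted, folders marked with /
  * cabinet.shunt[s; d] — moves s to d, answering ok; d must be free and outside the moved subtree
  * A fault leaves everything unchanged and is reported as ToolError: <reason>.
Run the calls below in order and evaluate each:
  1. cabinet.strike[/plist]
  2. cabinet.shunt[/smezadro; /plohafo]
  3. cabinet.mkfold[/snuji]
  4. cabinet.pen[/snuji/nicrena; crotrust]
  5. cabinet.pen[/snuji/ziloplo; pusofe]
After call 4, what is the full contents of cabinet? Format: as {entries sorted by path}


Do: cabinet.strike[p→/plist]
See: ok
Do: cabinet.shunt[s→/smezadro; d→/plohafo]
See: ok
Do: cabinet.mkfold[p→/snuji]
See: ok
Do: cabinet.pen[p→/snuji/nicrena; c→crotrust]
See: created
Do: cabinet.pen[p→/snuji/ziloplo; c→pusofe]
See: created

Answer: {plohafo=trecrufot, snuji/, snuji/nicrena=crotrust}


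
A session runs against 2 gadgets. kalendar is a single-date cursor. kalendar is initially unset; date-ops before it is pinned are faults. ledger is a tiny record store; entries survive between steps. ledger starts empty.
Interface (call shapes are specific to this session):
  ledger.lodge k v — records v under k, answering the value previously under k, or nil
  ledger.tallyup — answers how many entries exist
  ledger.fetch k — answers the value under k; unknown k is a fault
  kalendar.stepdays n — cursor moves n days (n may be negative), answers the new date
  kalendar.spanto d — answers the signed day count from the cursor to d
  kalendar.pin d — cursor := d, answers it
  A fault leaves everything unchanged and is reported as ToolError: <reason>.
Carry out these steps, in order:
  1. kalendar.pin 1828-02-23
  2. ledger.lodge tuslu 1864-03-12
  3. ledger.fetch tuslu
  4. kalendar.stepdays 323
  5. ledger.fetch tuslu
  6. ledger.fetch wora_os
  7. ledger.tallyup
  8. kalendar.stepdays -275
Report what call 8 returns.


-> kalendar.pin(d='1828-02-23')
<- 1828-02-23
-> ledger.lodge(k='tuslu', v='1864-03-12')
<- nil
-> ledger.fetch(k='tuslu')
<- 1864-03-12
-> kalendar.stepdays(n='323')
<- 1829-01-11
-> ledger.fetch(k='tuslu')
<- 1864-03-12
-> ledger.fetch(k='wora_os')
<- ToolError: no such key wora_os
-> ledger.tallyup()
<- 1
-> kalendar.stepdays(n='-275')
<- 1828-04-11

Answer: 1828-04-11


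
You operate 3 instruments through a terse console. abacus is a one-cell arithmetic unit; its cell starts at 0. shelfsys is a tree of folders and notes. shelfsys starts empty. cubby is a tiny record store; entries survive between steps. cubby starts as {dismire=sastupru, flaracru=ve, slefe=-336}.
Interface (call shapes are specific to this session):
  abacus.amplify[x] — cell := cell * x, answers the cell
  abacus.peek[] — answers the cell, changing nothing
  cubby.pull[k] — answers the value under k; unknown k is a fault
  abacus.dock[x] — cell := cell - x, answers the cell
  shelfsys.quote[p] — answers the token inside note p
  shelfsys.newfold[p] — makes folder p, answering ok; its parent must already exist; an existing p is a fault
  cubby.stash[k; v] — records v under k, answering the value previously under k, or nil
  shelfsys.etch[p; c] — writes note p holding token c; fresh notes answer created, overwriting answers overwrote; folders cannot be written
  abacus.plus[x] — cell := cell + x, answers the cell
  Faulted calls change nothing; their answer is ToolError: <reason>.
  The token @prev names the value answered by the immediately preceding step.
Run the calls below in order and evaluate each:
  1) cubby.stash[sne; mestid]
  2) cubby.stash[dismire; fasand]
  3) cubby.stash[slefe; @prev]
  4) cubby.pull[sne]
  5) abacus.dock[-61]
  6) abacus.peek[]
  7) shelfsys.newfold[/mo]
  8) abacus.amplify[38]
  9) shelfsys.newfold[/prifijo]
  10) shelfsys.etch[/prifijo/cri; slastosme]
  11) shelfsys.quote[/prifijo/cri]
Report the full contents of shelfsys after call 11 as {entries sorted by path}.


Answer: {mo/, prifijo/, prifijo/cri=slastosme}

Derivation:
→ stash(k: sne, v: mestid)
← nil
→ stash(k: dismire, v: fasand)
← sastupru
→ stash(k: slefe, v: @prev)
← -336
→ pull(k: sne)
← mestid
→ dock(x: -61)
← 61
→ peek()
← 61
→ newfold(p: /mo)
← ok
→ amplify(x: 38)
← 2318
→ newfold(p: /prifijo)
← ok
→ etch(p: /prifijo/cri, c: slastosme)
← created
→ quote(p: /prifijo/cri)
← slastosme


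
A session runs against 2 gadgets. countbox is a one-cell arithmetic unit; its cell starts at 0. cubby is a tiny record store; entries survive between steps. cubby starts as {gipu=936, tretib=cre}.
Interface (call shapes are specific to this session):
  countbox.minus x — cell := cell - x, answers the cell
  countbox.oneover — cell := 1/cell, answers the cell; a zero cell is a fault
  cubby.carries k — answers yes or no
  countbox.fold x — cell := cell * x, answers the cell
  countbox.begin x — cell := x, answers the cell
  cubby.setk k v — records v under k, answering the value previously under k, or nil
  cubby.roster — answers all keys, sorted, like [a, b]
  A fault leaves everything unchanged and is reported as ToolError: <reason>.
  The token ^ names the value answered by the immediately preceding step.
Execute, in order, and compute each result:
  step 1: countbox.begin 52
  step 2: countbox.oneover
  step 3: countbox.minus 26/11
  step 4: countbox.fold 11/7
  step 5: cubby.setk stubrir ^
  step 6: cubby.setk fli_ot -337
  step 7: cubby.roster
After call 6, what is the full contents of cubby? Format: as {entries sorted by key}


-- begin(52) ~> 52
-- oneover() ~> 1/52
-- minus(26/11) ~> -1341/572
-- fold(11/7) ~> -1341/364
-- setk(stubrir, ^) ~> nil
-- setk(fli_ot, -337) ~> nil
-- roster() ~> [fli_ot, gipu, stubrir, tretib]

Answer: {fli_ot=-337, gipu=936, stubrir=-1341/364, tretib=cre}


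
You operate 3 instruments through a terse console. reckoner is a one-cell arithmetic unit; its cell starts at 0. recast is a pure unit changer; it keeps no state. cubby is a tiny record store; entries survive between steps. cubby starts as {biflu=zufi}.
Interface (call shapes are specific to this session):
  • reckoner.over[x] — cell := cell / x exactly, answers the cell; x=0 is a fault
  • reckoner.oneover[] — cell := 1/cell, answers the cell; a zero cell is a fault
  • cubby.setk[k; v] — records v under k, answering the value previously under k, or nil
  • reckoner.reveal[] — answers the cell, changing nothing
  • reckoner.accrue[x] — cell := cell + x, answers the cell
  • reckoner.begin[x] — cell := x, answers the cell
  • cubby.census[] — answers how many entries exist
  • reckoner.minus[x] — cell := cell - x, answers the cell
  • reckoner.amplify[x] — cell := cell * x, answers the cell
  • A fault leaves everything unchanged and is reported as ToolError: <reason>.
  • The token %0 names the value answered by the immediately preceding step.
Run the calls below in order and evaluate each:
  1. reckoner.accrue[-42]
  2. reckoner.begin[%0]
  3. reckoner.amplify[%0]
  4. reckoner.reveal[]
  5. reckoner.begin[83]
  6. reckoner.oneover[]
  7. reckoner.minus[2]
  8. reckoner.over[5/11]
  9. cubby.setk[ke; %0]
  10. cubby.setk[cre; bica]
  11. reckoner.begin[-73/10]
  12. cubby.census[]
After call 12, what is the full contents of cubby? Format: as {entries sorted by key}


;; 1. reckoner.accrue(-42) == -42
;; 2. reckoner.begin(%0) == -42
;; 3. reckoner.amplify(%0) == 1764
;; 4. reckoner.reveal() == 1764
;; 5. reckoner.begin(83) == 83
;; 6. reckoner.oneover() == 1/83
;; 7. reckoner.minus(2) == -165/83
;; 8. reckoner.over(5/11) == -363/83
;; 9. cubby.setk(ke, %0) == nil
;; 10. cubby.setk(cre, bica) == nil
;; 11. reckoner.begin(-73/10) == -73/10
;; 12. cubby.census() == 3

Answer: {biflu=zufi, cre=bica, ke=-363/83}


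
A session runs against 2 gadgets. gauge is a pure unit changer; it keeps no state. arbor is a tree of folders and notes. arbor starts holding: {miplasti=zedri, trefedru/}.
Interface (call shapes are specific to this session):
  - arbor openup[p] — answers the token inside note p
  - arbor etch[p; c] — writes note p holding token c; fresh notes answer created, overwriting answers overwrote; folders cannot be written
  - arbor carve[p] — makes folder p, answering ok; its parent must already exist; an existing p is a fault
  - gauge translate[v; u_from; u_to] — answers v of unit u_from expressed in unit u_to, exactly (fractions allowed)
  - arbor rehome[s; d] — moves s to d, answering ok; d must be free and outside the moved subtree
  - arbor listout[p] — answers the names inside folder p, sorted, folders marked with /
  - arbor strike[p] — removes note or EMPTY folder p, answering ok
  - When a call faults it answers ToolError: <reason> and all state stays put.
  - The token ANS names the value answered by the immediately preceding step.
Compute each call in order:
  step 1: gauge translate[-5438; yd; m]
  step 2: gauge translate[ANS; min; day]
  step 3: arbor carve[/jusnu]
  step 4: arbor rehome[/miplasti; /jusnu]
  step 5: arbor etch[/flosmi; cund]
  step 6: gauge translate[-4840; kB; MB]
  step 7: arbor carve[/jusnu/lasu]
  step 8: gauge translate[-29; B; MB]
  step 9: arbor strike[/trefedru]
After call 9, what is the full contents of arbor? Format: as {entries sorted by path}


! 1. gauge translate(v→-5438, u_from→yd, u_to→m) => -3107817/625
! 2. gauge translate(v→ANS, u_from→min, u_to→day) => -345313/100000
! 3. arbor carve(p→/jusnu) => ok
! 4. arbor rehome(s→/miplasti, d→/jusnu) => ToolError: exists
! 5. arbor etch(p→/flosmi, c→cund) => created
! 6. gauge translate(v→-4840, u_from→kB, u_to→MB) => -121/25
! 7. arbor carve(p→/jusnu/lasu) => ok
! 8. gauge translate(v→-29, u_from→B, u_to→MB) => -29/1000000
! 9. arbor strike(p→/trefedru) => ok

Answer: {flosmi=cund, jusnu/, jusnu/lasu/, miplasti=zedri}


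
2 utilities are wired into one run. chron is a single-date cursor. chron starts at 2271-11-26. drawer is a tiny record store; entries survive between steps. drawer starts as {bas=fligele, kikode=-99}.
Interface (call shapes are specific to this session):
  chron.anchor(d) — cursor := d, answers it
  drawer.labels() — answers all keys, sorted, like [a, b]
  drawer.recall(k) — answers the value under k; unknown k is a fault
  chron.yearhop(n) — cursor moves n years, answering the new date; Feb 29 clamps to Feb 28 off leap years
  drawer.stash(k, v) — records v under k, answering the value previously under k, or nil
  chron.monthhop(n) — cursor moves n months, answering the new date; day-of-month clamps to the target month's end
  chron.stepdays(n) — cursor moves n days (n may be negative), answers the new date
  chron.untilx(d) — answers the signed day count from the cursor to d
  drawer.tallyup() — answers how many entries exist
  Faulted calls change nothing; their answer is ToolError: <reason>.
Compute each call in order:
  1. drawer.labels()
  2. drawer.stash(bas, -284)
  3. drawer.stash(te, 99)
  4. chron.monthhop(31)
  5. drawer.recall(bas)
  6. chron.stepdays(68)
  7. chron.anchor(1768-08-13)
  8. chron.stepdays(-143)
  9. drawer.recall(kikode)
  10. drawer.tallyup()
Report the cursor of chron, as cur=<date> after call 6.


! drawer.labels() == [bas, kikode]
! drawer.stash(k='bas', v='-284') == fligele
! drawer.stash(k='te', v='99') == nil
! chron.monthhop(n='31') == 2274-06-26
! drawer.recall(k='bas') == -284
! chron.stepdays(n='68') == 2274-09-02
! chron.anchor(d='1768-08-13') == 1768-08-13
! chron.stepdays(n='-143') == 1768-03-23
! drawer.recall(k='kikode') == -99
! drawer.tallyup() == 3

Answer: cur=2274-09-02


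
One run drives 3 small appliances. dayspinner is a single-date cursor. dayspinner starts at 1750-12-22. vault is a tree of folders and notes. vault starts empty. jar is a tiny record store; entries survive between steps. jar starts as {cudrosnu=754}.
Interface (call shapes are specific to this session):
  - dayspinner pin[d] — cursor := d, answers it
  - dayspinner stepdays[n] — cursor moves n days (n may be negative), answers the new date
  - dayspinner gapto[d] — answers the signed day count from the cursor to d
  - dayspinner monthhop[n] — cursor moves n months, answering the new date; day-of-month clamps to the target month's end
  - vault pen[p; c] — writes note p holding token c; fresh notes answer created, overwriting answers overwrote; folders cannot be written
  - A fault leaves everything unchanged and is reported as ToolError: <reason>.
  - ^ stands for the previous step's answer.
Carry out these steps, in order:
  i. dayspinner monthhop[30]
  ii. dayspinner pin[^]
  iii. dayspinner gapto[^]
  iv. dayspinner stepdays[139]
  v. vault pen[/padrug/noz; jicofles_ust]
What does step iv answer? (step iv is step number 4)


CALL dayspinner monthhop[n→30]
RET  1753-06-22
CALL dayspinner pin[d→^]
RET  1753-06-22
CALL dayspinner gapto[d→^]
RET  0
CALL dayspinner stepdays[n→139]
RET  1753-11-08
CALL vault pen[p→/padrug/noz; c→jicofles_ust]
RET  ToolError: no parent

Answer: 1753-11-08


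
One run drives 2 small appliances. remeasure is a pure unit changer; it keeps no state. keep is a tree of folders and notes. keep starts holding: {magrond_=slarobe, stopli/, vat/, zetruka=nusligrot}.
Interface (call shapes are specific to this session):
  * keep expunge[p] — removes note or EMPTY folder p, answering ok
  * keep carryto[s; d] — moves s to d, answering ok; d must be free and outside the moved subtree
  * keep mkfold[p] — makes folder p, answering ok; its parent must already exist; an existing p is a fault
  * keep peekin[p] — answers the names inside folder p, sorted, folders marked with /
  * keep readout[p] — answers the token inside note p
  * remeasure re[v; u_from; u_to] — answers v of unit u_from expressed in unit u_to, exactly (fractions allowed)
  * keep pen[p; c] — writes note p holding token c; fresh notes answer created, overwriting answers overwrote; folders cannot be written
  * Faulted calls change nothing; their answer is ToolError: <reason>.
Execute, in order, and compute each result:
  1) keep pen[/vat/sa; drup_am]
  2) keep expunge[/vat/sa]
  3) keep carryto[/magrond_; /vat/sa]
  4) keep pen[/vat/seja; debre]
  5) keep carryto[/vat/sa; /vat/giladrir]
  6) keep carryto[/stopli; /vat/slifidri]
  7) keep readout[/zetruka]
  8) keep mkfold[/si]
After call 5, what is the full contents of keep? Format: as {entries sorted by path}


Act: keep pen[p=/vat/sa; c=drup_am]
Obs: created
Act: keep expunge[p=/vat/sa]
Obs: ok
Act: keep carryto[s=/magrond_; d=/vat/sa]
Obs: ok
Act: keep pen[p=/vat/seja; c=debre]
Obs: created
Act: keep carryto[s=/vat/sa; d=/vat/giladrir]
Obs: ok
Act: keep carryto[s=/stopli; d=/vat/slifidri]
Obs: ok
Act: keep readout[p=/zetruka]
Obs: nusligrot
Act: keep mkfold[p=/si]
Obs: ok

Answer: {stopli/, vat/, vat/giladrir=slarobe, vat/seja=debre, zetruka=nusligrot}


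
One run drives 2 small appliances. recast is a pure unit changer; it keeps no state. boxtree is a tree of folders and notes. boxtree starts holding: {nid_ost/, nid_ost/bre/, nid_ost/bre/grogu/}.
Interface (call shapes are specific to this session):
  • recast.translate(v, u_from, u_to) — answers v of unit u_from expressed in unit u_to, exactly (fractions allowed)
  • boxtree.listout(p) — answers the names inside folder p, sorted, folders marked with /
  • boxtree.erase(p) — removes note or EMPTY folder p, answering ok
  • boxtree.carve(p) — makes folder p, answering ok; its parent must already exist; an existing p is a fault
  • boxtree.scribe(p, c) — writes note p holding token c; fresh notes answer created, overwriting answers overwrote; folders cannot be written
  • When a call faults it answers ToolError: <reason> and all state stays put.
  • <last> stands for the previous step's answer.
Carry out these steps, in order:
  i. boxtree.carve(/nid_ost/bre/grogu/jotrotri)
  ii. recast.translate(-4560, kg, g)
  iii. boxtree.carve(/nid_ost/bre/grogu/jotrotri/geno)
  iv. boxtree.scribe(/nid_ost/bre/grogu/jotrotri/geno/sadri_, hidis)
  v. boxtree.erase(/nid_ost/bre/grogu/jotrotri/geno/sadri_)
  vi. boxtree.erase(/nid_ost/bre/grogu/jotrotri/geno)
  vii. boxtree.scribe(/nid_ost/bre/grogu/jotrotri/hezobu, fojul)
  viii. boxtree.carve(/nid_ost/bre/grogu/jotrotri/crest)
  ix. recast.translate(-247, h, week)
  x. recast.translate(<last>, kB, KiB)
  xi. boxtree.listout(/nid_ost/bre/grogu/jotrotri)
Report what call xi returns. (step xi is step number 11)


I invoke boxtree.carve using /nid_ost/bre/grogu/jotrotri, and get ok.
I invoke recast.translate using -4560, kg, g, → -4560000.
Next I call boxtree.carve using /nid_ost/bre/grogu/jotrotri/geno, which returns ok.
Using boxtree.scribe using /nid_ost/bre/grogu/jotrotri/geno/sadri_, hidis: created.
Invoking boxtree.erase using /nid_ost/bre/grogu/jotrotri/geno/sadri_, giving ok.
I try boxtree.erase using /nid_ost/bre/grogu/jotrotri/geno, and observe ok.
Using boxtree.scribe using /nid_ost/bre/grogu/jotrotri/hezobu, fojul, yielding created.
Then boxtree.carve using /nid_ost/bre/grogu/jotrotri/crest, → ok.
Invoking recast.translate using -247, h, week, and see -247/168.
I try recast.translate using <last>, kB, KiB, — result: -30875/21504.
I call boxtree.listout using /nid_ost/bre/grogu/jotrotri, and observe [crest/, hezobu].

Answer: [crest/, hezobu]


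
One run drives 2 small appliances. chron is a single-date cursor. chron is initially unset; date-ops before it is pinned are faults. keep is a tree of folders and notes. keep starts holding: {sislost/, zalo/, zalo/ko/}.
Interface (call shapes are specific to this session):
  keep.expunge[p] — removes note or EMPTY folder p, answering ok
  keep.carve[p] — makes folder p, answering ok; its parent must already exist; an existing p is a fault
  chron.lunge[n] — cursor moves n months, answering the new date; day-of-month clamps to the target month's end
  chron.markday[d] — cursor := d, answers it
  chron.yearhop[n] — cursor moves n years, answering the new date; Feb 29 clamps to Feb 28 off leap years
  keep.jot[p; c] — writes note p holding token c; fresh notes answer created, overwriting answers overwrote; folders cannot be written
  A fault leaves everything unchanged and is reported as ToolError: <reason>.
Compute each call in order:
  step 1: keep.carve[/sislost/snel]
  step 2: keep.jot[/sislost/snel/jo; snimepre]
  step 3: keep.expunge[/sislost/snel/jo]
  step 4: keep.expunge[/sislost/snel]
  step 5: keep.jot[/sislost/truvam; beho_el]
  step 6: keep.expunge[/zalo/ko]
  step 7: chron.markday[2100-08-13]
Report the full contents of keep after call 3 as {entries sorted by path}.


I use carve using p='/sislost/snel', yielding ok.
I call jot using p='/sislost/snel/jo', c='snimepre', giving created.
Using expunge using p='/sislost/snel/jo', giving ok.
I run expunge using p='/sislost/snel', and observe ok.
Invoking jot using p='/sislost/truvam', c='beho_el', and see created.
I run expunge using p='/zalo/ko', giving ok.
I call markday using d='2100-08-13', and get 2100-08-13.

Answer: {sislost/, sislost/snel/, zalo/, zalo/ko/}


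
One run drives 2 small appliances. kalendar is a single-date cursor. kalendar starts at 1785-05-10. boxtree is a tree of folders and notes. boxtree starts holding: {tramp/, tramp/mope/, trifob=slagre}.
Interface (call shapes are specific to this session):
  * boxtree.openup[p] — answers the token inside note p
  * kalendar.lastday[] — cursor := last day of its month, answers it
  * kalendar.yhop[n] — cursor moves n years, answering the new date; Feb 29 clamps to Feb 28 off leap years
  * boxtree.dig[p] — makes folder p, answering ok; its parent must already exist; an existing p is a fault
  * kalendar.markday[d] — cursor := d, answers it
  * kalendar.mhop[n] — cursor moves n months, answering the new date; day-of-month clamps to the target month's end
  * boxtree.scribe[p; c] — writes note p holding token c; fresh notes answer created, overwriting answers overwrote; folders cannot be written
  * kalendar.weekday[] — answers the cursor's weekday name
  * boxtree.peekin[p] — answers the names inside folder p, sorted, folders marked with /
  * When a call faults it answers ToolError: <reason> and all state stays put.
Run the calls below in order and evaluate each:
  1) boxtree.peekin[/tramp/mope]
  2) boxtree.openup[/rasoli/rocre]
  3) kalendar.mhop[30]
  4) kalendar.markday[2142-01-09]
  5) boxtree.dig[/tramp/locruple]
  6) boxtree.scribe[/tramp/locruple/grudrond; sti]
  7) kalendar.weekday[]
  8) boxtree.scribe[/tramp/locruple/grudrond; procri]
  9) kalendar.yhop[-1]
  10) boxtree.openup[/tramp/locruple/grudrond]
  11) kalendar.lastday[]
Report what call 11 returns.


% peekin p='/tramp/mope'
[out] []
% openup p='/rasoli/rocre'
[out] ToolError: not found
% mhop n='30'
[out] 1787-11-10
% markday d='2142-01-09'
[out] 2142-01-09
% dig p='/tramp/locruple'
[out] ok
% scribe p='/tramp/locruple/grudrond' c='sti'
[out] created
% weekday
[out] Tuesday
% scribe p='/tramp/locruple/grudrond' c='procri'
[out] overwrote
% yhop n='-1'
[out] 2141-01-09
% openup p='/tramp/locruple/grudrond'
[out] procri
% lastday
[out] 2141-01-31

Answer: 2141-01-31
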